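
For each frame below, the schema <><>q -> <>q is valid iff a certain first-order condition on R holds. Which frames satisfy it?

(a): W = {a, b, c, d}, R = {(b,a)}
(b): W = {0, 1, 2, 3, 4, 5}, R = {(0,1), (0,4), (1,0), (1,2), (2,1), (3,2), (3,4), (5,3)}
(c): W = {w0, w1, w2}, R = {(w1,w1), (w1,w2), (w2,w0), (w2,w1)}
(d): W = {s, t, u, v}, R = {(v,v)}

This is the axiom for transitivity; its first-order frame correspondent is forall x forall y forall z (Rxy & Ryz -> Rxz).
(a): ✓.
(b): fails — R10 and R01 but not R11.
(c): fails — Rw1w2 and Rw2w0 but not Rw1w0.
(d): ✓.

(a), (d)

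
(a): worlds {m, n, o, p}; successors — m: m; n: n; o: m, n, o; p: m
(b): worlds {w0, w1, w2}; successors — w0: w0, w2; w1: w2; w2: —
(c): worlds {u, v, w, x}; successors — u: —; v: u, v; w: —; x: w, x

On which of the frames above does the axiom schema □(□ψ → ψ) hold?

The schema corresponds to shift-reflexivity: ∀x ∀y (Rxy → Ryy).
(a): satisfies the condition.
(b): fails — Rw1w2 but not Rw2w2.
(c): fails — Rxw but not Rww.

(a)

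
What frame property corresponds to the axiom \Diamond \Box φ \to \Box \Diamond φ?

convergence

Suppose ◇□φ→□◇φ is valid. Take Rxy, Rxz and set V(φ)={w : Ryw}. Then □φ at y so ◇□φ at x, so □◇φ at x, so ◇φ at z, giving w with Rzw and Ryw.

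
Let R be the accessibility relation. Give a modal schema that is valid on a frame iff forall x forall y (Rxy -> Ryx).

The condition is symmetry. The B schema s → □◇s defines it.
Suppose s→□◇s is valid. Take Rxy and set V(s)={x}. Then s at x, so □◇s at x, so ◇s at y, so some z with Ryz has s; z=x, i.e. Ryx.

s → □◇s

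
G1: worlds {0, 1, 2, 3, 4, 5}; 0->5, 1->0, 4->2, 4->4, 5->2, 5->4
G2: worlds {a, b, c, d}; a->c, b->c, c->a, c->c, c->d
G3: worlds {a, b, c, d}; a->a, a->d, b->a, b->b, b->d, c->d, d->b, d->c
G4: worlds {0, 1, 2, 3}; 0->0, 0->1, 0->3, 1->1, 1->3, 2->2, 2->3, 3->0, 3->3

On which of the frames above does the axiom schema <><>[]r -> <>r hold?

G4

Frame correspondent (Sahlqvist): forall x forall y (x R^2 y -> exists w (yRw & xRw)) — i.e. a generalized confluence (Geach) condition.
G1: fails — 0R²2 but no w with 2Rw and 0Rw.
G2: fails — aR²d but no w with dRw and aRw.
G3: fails — aR²d but no w with dRw and aRw.
G4: satisfies the condition.
Valid on: G4.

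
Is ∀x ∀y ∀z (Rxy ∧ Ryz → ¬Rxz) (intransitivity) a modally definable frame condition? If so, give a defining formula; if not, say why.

Any modally definable frame class is closed under surjective bounded morphisms.
The 5-cycle (worlds a,b,c,d,e with a→b→c→d→e→a) is intransitive. Mapping every world to a single reflexive point • is a surjective bounded morphism; the reflexive point is not intransitive (R••∧R•• but R••).
So the class is not modally definable.

Not modally definable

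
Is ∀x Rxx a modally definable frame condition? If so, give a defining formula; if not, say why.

Yes, by □p → p

The condition is reflexivity. A defining modal formula is □p → p.
Suppose □p→p is valid. At any x set V(p)={w : Rxw}. Then □p holds at x, so p holds at x, i.e. Rxx.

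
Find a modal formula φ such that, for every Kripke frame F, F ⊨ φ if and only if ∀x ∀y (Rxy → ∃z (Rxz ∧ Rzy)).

□□q → □q

A defining formula is □□q → □q (the C4 axiom).
Suppose □□q→□q is valid. Take Rxy and set V(q)={w : xR²w}. Then □□q at x, so □q at x, so q at y, i.e. ∃z(Rxz∧Rzy).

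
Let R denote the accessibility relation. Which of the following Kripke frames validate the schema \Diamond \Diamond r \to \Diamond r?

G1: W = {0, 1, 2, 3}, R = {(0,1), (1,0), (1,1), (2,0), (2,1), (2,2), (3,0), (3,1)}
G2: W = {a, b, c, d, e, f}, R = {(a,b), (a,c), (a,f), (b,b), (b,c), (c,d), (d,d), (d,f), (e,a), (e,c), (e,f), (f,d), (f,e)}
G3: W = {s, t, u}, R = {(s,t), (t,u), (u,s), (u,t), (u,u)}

none

Frame correspondent (Sahlqvist): \forall x \forall y \forall z (Rxy \wedge Ryz \to Rxz) — i.e. transitivity.
G1: fails — R01 and R10 but not R00.
G2: fails — Rbc and Rcd but not Rbd.
G3: fails — Rtu and Rut but not Rtt.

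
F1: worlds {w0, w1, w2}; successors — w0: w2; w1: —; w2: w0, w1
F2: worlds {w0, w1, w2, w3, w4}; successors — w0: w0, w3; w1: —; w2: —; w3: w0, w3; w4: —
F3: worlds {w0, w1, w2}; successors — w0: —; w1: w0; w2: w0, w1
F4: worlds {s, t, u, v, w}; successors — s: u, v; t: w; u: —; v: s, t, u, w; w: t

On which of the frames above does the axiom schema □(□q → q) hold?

Frame correspondent (Sahlqvist): ∀x ∀y (Rxy → Ryy) — i.e. shift-reflexivity.
F1: fails — Rw0w2 but not Rw2w2.
F2: satisfies the condition.
F3: fails — Rw1w0 but not Rw0w0.
F4: fails — Rwt but not Rtt.

F2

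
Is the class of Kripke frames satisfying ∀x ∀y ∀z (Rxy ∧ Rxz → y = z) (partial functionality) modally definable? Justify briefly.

Yes — defined by ◇q → □q

The condition is partial functionality. A defining modal formula is ◇q → □q.
Suppose ◇q→□q is valid. Take Rxy, Rxz and set V(q)={y}. Then ◇q at x, so □q at x, so q at z, i.e. z=y.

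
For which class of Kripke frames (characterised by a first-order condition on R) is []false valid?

emptiness of R: forall x forall y ~Rxy

□⊥ is valid iff no world has any successor (otherwise □⊥ fails at any world with one).
Conversely, any frame satisfying forall x forall y ~Rxy validates the schema.
Frame condition: forall x forall y ~Rxy.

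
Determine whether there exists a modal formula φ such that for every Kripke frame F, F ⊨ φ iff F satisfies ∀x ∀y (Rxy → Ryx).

The condition is symmetry. A defining modal formula is q → □◇q.

Yes — defined by q → □◇q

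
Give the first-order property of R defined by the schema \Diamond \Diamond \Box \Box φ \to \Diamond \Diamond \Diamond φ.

\forall x \forall y (x R^2 y \to \exists w (y R^2 w \wedge x R^3 w))

This is a Sahlqvist (Geach-type) schema ◇^2□^2φ → □^0◇^3φ.
First-order correspondent: \forall x \forall y (x R^2 y \to \exists w (y R^2 w \wedge x R^3 w)).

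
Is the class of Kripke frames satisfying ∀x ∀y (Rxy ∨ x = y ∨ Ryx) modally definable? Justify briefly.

If a class were modally definable it would be closed under disjoint unions (Goldblatt–Thomason).
Take 2 disjoint single-world reflexive frames: each is trivially connected, but their disjoint union has 2 worlds with no edge between distinct components, so it is not connected.
So no modal formula (or set of formulas) defines exactly the connected frames.

No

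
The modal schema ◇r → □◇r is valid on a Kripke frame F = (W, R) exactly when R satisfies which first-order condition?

the Euclidean property

Suppose ◇r→□◇r is valid. Take Rxy, Rxz and set V(r)={y}. Then ◇r at x, so □◇r at x, so ◇r at z, so some w with Rzw has r; w=y, i.e. Rzy. By symmetry of the argument, Ryz.
Conversely, any frame satisfying ∀x ∀y ∀z (Rxy ∧ Rxz → Ryz) validates the schema.
Frame condition: ∀x ∀y ∀z (Rxy ∧ Rxz → Ryz).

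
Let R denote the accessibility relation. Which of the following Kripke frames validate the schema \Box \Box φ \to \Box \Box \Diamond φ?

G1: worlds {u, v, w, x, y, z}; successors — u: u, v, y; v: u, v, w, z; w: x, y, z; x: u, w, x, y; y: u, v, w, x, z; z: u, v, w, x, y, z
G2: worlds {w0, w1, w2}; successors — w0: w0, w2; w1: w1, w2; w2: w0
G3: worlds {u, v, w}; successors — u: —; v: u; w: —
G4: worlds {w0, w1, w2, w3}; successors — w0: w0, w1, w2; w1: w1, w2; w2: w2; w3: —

G1, G2, G3, G4

Frame correspondent (Sahlqvist): \forall x \forall z (x R^2 z \to \exists w (x R^2 w \wedge zRw)) — i.e. a generalized confluence (Geach) condition.
G1: condition met.
G2: condition met.
G3: condition met.
G4: condition met.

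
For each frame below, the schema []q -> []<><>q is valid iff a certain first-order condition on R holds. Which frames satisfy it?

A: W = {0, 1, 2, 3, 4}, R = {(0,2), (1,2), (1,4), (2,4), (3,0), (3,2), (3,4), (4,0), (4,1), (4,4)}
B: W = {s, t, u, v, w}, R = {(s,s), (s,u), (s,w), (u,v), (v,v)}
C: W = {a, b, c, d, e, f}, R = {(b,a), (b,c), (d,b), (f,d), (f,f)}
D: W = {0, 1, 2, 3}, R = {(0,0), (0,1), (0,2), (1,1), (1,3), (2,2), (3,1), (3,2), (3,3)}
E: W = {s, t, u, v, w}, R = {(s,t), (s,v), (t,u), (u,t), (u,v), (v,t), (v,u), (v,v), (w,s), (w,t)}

D, E

Frame correspondent (Sahlqvist): forall x forall z (xRz -> exists w (xRw & z R^2 w)) — i.e. a generalized confluence (Geach) condition.
A: fails — 0R2 but no w with 0Rw and 2R²w.
B: fails — sRu but no w* with sRw* and uR²w*.
C: fails — bRa but no w with bRw and aR²w.
D: ✓.
E: ✓.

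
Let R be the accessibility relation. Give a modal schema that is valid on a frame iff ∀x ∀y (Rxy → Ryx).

This is symmetry; the standard corresponding axiom is B: p → □◇p.

p → □◇p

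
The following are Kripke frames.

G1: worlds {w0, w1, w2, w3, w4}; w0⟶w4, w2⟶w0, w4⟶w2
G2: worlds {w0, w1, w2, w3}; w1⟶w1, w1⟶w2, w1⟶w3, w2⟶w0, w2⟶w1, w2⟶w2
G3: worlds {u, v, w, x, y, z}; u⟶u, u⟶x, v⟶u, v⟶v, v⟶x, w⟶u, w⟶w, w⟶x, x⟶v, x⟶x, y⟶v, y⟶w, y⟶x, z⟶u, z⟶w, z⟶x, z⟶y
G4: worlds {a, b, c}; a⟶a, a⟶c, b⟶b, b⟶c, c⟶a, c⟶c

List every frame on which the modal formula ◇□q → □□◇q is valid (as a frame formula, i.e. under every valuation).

G3, G4

The schema corresponds to a generalized confluence (Geach) condition: ∀x ∀y ∀z ((xRy ∧ xR²z) → ∃w (yRw ∧ zRw)).
G1: fails — w0Rw4, w0R²w2 but no w with w4Rw and w2Rw.
G2: fails — w1Rw1, w1R²w0 but no w with w1Rw and w0Rw.
G3: ✓.
G4: ✓.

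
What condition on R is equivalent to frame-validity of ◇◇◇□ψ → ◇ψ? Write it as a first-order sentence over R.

This is a Sahlqvist (Geach-type) schema ◇^3□^1ψ → □^0◇^1ψ.
Minimal-valuation argument: fix x; take any y with xR^3y and any z with xR^0z. Set V(ψ) to the set of worlds R-reachable from y in exactly 1 step. Then □^1ψ holds at y, so the antecedent holds at x; validity forces ◇^1ψ at z, giving a w with zR^1w and yR^1w.
First-order correspondent: ∀x ∀y (xR³y → ∃w (yRw ∧ xRw)).

∀x ∀y (xR³y → ∃w (yRw ∧ xRw))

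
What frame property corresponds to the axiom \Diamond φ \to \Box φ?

Partial functionality

Suppose ◇φ→□φ is valid. Take Rxy, Rxz and set V(φ)={y}. Then ◇φ at x, so □φ at x, so φ at z, i.e. z=y.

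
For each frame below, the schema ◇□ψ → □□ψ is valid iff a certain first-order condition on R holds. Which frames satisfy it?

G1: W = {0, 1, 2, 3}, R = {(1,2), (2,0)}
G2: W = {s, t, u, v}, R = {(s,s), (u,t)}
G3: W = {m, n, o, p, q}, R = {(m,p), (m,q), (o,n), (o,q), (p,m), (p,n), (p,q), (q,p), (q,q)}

Frame correspondent (Sahlqvist): ∀x ∀y ∀z ((xRy ∧ xR²z) → ∃w (yRw ∧ z = w)) — i.e. a generalized confluence (Geach) condition.
G1: satisfies the condition.
G2: satisfies the condition.
G3: fails — mRp, mR²p but no w with pRw and p=w.
Valid on: G1, G2.

G1, G2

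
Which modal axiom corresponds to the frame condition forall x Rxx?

□r → r

A defining formula is □r → r (the T axiom).
Suppose □r→r is valid. At any x set V(r)={w : Rxw}. Then □r holds at x, so r holds at x, i.e. Rxx.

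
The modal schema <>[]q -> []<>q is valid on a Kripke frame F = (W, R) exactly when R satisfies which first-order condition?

Suppose ◇□q→□◇q is valid. Take Rxy, Rxz and set V(q)={w : Ryw}. Then □q at y so ◇□q at x, so □◇q at x, so ◇q at z, giving w with Rzw and Ryw.
The converse is a direct semantic check.
So the correspondent is convergence.

convergence: forall x forall y forall z (Rxy & Rxz -> exists w (Ryw & Rzw))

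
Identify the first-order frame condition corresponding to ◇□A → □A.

This is frame-equivalent to ◇A → □◇A (substitute ¬A for A and contrapose).
Suppose ◇A→□◇A is valid. Take Rxy, Rxz and set V(A)={y}. Then ◇A at x, so □◇A at x, so ◇A at z, so some w with Rzw has A; w=y, i.e. Rzy. By symmetry of the argument, Ryz.

the Euclidean property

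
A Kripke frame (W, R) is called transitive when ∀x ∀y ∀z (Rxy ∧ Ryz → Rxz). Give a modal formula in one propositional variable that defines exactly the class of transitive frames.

The condition is transitivity. The 4 schema □s → □□s defines it.
Suppose □s→□□s is valid. Take Rxy, Ryz and set V(s)={w : Rxw}. Then □s at x, so □□s at x, so □s at y, so s at z, i.e. Rxz.

□s → □□s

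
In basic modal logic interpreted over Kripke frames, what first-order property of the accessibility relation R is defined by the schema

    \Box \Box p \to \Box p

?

Suppose □□p→□p is valid. Take Rxy and set V(p)={w : xR²w}. Then □□p at x, so □p at x, so p at y, i.e. ∃z(Rxz∧Rzy).

density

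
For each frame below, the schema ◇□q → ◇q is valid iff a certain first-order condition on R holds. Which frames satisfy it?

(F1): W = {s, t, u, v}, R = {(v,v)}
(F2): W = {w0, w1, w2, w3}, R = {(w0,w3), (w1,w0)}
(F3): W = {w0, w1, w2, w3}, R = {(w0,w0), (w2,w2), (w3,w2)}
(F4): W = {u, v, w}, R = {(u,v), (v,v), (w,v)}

The schema corresponds to a generalized confluence (Geach) condition: ∀x ∀y (xRy → ∃w (yRw ∧ xRw)).
(F1): condition met.
(F2): fails — w0Rw3 but no w with w3Rw and w0Rw.
(F3): condition met.
(F4): condition met.

(F1), (F3), (F4)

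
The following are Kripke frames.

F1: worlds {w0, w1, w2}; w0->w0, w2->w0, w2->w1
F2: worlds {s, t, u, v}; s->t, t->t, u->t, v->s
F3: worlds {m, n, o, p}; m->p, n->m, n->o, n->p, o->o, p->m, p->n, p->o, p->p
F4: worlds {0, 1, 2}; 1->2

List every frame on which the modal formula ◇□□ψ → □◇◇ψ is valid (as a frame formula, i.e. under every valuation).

F2, F3

The schema corresponds to a generalized confluence (Geach) condition: ∀x ∀y ∀z ((xRy ∧ xRz) → ∃w (yR²w ∧ zR²w)).
F1: fails — w2Rw0, w2Rw1 but no w with w0R²w and w1R²w.
F2: ✓.
F3: ✓.
F4: fails — 1R2, 1R2 but no w with 2R²w and 2R²w.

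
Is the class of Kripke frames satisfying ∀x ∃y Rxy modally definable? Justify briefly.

This is a Sahlqvist condition; the D axiom □p → ◇p defines it.
Suppose □p→◇p is valid. At any x set V(p)=W. Then □p at x, so ◇p at x, so x has a successor.

Yes — defined by □p → ◇p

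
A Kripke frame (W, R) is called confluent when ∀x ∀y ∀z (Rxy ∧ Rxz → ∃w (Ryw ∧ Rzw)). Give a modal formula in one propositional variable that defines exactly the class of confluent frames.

A defining formula is ◇□r → □◇r (the .2 axiom).
Suppose ◇□r→□◇r is valid. Take Rxy, Rxz and set V(r)={w : Ryw}. Then □r at y so ◇□r at x, so □◇r at x, so ◇r at z, giving w with Rzw and Ryw.

◇□r → □◇r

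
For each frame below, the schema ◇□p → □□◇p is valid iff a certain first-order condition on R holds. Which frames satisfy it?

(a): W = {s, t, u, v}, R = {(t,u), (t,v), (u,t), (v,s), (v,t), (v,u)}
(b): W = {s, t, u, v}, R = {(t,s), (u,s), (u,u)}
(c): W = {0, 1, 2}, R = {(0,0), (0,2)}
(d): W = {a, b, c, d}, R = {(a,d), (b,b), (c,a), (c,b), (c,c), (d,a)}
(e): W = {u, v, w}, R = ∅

(e)

This is the axiom for a generalized confluence (Geach) condition; its first-order frame correspondent is ∀x ∀y ∀z ((xRy ∧ xR²z) → ∃w (yRw ∧ zRw)).
(a): fails — tRu, tR²s but no w with uRw and sRw.
(b): fails — uRs, uR²s but no w with sRw and sRw.
(c): fails — 0R0, 0R²2 but no w with 0Rw and 2Rw.
(d): fails — aRd, aR²a but no w with dRw and aRw.
(e): satisfies the condition.
Valid on: (e).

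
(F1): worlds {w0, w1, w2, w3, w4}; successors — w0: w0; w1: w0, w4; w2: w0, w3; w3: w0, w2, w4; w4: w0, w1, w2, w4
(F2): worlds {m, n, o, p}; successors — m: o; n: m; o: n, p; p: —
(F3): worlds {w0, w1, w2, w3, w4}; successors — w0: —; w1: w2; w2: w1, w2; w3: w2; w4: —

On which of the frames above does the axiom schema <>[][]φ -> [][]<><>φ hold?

(F1), (F3)

This is the axiom for a generalized confluence (Geach) condition; its first-order frame correspondent is forall x forall y forall z ((xRy & x R^2 z) -> exists w (y R^2 w & z R^2 w)).
(F1): condition met.
(F2): fails — mRo, mR²n but no w with oR²w and nR²w.
(F3): condition met.
Valid on: (F1), (F3).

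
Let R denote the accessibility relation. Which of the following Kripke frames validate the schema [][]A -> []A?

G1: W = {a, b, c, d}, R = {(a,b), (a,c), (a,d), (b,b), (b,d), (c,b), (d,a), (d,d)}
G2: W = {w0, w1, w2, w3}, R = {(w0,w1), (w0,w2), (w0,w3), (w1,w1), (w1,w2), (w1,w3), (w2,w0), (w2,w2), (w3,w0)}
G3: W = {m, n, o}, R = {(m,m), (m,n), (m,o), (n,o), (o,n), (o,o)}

G3

Frame correspondent (Sahlqvist): forall x forall y (Rxy -> exists z (Rxz & Rzy)) — i.e. density.
G1: fails — Rac but no z with Raz and Rzc.
G2: fails — Rw3w0 but no z with Rw3z and Rzw0.
G3: ✓.
Valid on: G3.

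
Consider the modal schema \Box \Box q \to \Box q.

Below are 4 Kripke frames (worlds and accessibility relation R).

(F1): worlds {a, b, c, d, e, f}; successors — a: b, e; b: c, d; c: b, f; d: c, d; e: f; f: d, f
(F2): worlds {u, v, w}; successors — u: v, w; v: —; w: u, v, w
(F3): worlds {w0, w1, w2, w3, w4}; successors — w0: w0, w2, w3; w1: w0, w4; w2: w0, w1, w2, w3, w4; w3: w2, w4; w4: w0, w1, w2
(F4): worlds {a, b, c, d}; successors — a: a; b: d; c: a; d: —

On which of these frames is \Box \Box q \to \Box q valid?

This is the axiom for density; its first-order frame correspondent is \forall x \forall y (Rxy \to \exists z (Rxz \wedge Rzy)).
(F1): fails — Rab but no z with Raz and Rzb.
(F2): holds.
(F3): fails — Rw1w4 but no z with Rw1z and Rzw4.
(F4): fails — Rbd but no z with Rbz and Rzd.
Valid on: (F2).

(F2)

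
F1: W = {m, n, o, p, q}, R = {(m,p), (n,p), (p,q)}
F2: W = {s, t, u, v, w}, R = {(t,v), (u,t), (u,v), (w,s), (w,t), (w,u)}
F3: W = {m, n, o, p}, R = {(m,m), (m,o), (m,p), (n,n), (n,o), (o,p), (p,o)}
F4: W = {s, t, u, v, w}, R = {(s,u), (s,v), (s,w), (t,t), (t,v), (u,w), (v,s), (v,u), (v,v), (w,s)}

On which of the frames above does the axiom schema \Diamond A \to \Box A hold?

F1

This is the axiom for partial functionality; its first-order frame correspondent is \forall x \forall y \forall z (Rxy \wedge Rxz \to y = z).
F1: holds.
F2: fails — u sees both t and v.
F3: fails — m sees both m and o.
F4: fails — s sees both u and v.
Valid on: F1.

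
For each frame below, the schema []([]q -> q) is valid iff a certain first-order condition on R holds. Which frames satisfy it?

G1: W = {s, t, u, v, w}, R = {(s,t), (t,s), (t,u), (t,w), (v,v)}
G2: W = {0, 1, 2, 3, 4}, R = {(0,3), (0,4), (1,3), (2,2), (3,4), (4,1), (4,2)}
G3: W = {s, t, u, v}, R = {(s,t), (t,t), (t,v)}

none

This is the axiom for shift-reflexivity; its first-order frame correspondent is forall x forall y (Rxy -> Ryy).
G1: fails — Rts but not Rss.
G2: fails — R34 but not R44.
G3: fails — Rtv but not Rvv.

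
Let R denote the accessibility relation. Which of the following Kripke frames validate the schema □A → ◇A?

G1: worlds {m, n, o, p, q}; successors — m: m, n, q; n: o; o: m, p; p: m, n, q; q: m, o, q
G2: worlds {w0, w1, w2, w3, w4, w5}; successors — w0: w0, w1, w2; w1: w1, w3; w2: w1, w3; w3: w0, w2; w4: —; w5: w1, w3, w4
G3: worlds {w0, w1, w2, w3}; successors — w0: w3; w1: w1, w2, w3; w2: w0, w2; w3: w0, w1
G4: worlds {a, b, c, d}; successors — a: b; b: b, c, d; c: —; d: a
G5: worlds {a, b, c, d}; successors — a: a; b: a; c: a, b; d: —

This is the axiom for seriality; its first-order frame correspondent is ∀x ∃y Rxy.
G1: satisfies the condition.
G2: fails — world w4 has no successor.
G3: satisfies the condition.
G4: fails — world c has no successor.
G5: fails — world d has no successor.

G1, G3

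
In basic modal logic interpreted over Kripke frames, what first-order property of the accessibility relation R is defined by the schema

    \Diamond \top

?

seriality: \forall x \exists y Rxy

◇⊤ holds at w iff w has a successor, so frame-validity of ◇⊤ is exactly seriality. Equivalently via □φ → ◇φ:
Suppose □φ→◇φ is valid. At any x set V(φ)=W. Then □φ at x, so ◇φ at x, so x has a successor.
The converse is a direct semantic check.
So the correspondent is seriality.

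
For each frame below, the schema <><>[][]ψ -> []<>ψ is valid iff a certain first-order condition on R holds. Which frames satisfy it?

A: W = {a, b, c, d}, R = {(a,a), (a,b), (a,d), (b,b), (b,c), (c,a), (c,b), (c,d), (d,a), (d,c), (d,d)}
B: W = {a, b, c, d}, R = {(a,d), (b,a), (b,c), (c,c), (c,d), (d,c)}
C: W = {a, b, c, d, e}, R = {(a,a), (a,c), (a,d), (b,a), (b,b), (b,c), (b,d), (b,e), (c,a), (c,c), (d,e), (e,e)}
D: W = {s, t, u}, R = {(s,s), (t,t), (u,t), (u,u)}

A, B, D

This is the axiom for a generalized confluence (Geach) condition; its first-order frame correspondent is forall x forall y forall z ((x R^2 y & xRz) -> exists w (y R^2 w & zRw)).
A: holds.
B: holds.
C: fails — aR²c, aRd but no w with cR²w and dRw.
D: holds.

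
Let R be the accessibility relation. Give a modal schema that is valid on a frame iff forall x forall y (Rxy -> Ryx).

A defining formula is q → □◇q (the B axiom).
Suppose q→□◇q is valid. Take Rxy and set V(q)={x}. Then q at x, so □◇q at x, so ◇q at y, so some z with Ryz has q; z=x, i.e. Ryx.

q → □◇q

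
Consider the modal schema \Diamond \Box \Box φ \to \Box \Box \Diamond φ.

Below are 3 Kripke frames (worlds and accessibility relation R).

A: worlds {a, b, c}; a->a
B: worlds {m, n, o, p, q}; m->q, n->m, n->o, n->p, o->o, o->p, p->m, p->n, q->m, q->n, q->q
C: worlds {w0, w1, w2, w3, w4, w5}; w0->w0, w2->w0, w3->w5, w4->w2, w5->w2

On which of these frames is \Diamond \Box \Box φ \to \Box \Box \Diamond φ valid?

A, C

This is the axiom for a generalized confluence (Geach) condition; its first-order frame correspondent is \forall x \forall y \forall z ((xRy \wedge x R^2 z) \to \exists w (y R^2 w \wedge zRw)).
A: holds.
B: fails — nRm, nR²o but no w with mR²w and oRw.
C: holds.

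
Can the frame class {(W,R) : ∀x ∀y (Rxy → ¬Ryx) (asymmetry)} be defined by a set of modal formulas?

If a class were modally definable it would be closed under surjective bounded morphisms (Goldblatt–Thomason).
The 3-cycle (worlds w0,w1,w2 with w0→w1→w2→w0) is asymmetric. Mapping every world to a single reflexive point • is a surjective bounded morphism, and the reflexive point is not asymmetric (R•• but asymmetry requires ¬R••).
Hence asymmetry is not modally definable.

No — not modally definable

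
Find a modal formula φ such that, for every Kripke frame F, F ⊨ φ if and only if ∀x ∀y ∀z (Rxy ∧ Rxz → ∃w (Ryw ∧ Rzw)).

◇□p → □◇p

This is convergence; the standard corresponding axiom is .2: ◇□p → □◇p.
Suppose ◇□p→□◇p is valid. Take Rxy, Rxz and set V(p)={w : Ryw}. Then □p at y so ◇□p at x, so □◇p at x, so ◇p at z, giving w with Rzw and Ryw.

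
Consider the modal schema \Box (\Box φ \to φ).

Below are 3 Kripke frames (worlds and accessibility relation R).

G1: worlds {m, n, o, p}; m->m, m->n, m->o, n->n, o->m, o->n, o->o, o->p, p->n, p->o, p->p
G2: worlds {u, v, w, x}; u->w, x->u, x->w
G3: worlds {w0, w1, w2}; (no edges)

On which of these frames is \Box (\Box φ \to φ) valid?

G1, G3

This is the axiom for shift-reflexivity; its first-order frame correspondent is \forall x \forall y (Rxy \to Ryy).
G1: satisfies the condition.
G2: fails — Rxw but not Rww.
G3: satisfies the condition.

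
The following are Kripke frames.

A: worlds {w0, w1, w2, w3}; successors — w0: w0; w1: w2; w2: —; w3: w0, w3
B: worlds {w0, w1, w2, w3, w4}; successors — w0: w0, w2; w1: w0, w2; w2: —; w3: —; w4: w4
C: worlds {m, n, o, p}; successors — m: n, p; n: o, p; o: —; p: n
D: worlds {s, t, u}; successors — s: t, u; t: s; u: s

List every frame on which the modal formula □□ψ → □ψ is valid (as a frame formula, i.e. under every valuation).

B

Frame correspondent (Sahlqvist): ∀x ∀y (Rxy → ∃z (Rxz ∧ Rzy)) — i.e. density.
A: fails — Rw1w2 but no z with Rw1z and Rzw2.
B: holds.
C: fails — Rpn but no z with Rpz and Rzn.
D: fails — Rsu but no z with Rsz and Rzu.
Valid on: B.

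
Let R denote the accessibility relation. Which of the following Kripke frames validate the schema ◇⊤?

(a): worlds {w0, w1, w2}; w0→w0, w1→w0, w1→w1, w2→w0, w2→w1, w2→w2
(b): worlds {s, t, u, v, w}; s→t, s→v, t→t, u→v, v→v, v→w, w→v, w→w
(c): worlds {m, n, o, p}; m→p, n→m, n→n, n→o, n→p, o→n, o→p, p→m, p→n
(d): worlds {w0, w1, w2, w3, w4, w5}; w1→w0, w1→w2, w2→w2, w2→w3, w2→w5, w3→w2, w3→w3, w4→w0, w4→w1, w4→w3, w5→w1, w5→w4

(a), (b), (c)

The schema corresponds to seriality: ∀x ∃y Rxy.
(a): condition met.
(b): condition met.
(c): condition met.
(d): fails — world w0 has no successor.
Valid on: (a), (b), (c).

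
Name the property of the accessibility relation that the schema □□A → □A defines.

Density

This is the C4 axiom.
Its frame correspondent is density — ∀x ∀y (Rxy → ∃z (Rxz ∧ Rzy)).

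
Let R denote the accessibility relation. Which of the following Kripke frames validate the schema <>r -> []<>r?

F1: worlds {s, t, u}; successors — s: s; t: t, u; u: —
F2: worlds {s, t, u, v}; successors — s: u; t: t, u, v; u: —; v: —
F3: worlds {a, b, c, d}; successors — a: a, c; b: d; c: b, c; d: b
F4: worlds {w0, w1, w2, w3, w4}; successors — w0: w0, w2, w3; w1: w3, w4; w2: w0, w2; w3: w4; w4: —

none

The schema corresponds to the Euclidean property: forall x forall y forall z (Rxy & Rxz -> Ryz).
F1: fails — Rtu and Rtt but not Rut.
F2: fails — Rsu and Rsu but not Ruu.
F3: fails — Rac and Raa but not Rca.
F4: fails — Rw0w2 and Rw0w3 but not Rw2w3.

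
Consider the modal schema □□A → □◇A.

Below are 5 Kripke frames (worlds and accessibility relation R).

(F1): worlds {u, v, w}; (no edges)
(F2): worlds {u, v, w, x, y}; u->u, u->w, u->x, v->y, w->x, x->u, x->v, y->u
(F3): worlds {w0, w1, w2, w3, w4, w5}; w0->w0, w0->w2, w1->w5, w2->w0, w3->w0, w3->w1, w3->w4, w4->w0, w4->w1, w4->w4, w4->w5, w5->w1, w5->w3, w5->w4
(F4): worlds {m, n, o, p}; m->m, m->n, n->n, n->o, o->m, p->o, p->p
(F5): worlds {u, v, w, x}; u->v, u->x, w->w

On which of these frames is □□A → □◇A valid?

Frame correspondent (Sahlqvist): ∀x ∀z (xRz → ∃w (xR²w ∧ zRw)) — i.e. a generalized confluence (Geach) condition.
(F1): ✓.
(F2): ✓.
(F3): ✓.
(F4): ✓.
(F5): fails — uRv but no t with uR²t and vRt.

(F1), (F2), (F3), (F4)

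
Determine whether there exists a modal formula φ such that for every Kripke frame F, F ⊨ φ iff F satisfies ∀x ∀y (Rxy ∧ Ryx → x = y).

No

Modal frame validity is preserved under surjective bounded morphisms.
The 6-cycle (worlds 0,1,2,3,4,5 with 0→1→2→3→4→5→0) is antisymmetric. Sending even-indexed worlds to • and odd-indexed worlds to ∘ is a surjective bounded morphism onto the two-world frame with •↔∘, which is not antisymmetric.
So the class is not modally definable.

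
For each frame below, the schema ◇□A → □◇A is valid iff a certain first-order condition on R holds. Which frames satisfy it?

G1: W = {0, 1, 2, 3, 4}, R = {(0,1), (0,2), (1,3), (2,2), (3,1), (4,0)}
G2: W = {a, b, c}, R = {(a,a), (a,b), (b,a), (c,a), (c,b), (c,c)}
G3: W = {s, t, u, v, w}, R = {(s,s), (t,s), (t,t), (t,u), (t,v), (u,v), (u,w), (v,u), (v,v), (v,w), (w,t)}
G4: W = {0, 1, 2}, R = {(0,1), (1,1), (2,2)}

This is the axiom for convergence; its first-order frame correspondent is ∀x ∀y ∀z (Rxy ∧ Rxz → ∃w (Ryw ∧ Rzw)).
G1: fails — R02 and R01 but 2 and 1 have no common successor.
G2: condition met.
G3: fails — Rtv and Rts but v and s have no common successor.
G4: condition met.
Valid on: G2, G4.

G2, G4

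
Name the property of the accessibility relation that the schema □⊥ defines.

emptiness of R: ∀x ∀y ¬Rxy

□⊥ is valid iff no world has any successor (otherwise □⊥ fails at any world with one).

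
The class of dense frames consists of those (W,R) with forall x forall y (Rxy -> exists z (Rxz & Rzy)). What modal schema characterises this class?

□□p → □p

A defining formula is □□p → □p (the C4 axiom).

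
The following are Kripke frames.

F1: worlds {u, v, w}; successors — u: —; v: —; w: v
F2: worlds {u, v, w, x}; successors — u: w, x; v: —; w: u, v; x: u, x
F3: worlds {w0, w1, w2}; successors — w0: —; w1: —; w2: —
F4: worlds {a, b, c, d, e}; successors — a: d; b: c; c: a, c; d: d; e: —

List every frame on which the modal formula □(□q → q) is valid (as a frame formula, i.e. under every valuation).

The schema corresponds to shift-reflexivity: ∀x ∀y (Rxy → Ryy).
F1: fails — Rwv but not Rvv.
F2: fails — Rwu but not Ruu.
F3: condition met.
F4: fails — Rca but not Raa.

F3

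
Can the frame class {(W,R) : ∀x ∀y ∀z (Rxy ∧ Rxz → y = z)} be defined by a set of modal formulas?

Yes — defined by ◇r → □r

Yes: it is partial functionality, defined by the CD schema ◇r → □r.
Suppose ◇r→□r is valid. Take Rxy, Rxz and set V(r)={y}. Then ◇r at x, so □r at x, so r at z, i.e. z=y.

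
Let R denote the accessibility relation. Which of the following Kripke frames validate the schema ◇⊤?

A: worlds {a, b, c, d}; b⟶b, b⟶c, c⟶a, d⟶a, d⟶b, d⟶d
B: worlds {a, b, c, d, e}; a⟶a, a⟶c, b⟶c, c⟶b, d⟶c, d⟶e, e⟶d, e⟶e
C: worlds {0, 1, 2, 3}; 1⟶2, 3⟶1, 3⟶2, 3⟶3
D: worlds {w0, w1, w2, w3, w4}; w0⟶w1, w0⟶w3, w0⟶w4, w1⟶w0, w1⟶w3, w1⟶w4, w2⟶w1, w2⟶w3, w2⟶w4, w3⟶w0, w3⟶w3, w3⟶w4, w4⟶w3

The schema corresponds to seriality: ∀x ∃y Rxy.
A: fails — world a has no successor.
B: condition met.
C: fails — world 0 has no successor.
D: condition met.

B, D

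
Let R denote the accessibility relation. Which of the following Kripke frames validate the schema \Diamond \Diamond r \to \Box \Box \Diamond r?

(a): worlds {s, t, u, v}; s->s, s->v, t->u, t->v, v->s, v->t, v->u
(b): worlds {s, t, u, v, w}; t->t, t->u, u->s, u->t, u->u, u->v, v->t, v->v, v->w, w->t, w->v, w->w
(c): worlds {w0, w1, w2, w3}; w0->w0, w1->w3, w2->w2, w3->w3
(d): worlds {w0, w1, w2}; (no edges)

The schema corresponds to a generalized confluence (Geach) condition: \forall x \forall y \forall z ((x R^2 y \wedge x R^2 z) \to \exists w (y = w \wedge zRw)).
(a): fails — sR²s, sR²t but no w with s=w and tRw.
(b): fails — tR²s, tR²s but no w* with s=w* and sRw*.
(c): satisfies the condition.
(d): satisfies the condition.

(c), (d)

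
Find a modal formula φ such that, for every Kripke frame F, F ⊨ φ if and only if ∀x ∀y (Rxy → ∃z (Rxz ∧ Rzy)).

The condition is density. The C4 schema □□q → □q defines it.

□□q → □q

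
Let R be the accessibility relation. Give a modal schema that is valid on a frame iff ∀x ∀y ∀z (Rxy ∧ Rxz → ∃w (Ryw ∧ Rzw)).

The condition is convergence. The .2 schema ◇□ψ → □◇ψ defines it.
Suppose ◇□ψ→□◇ψ is valid. Take Rxy, Rxz and set V(ψ)={w : Ryw}. Then □ψ at y so ◇□ψ at x, so □◇ψ at x, so ◇ψ at z, giving w with Rzw and Ryw.

◇□ψ → □◇ψ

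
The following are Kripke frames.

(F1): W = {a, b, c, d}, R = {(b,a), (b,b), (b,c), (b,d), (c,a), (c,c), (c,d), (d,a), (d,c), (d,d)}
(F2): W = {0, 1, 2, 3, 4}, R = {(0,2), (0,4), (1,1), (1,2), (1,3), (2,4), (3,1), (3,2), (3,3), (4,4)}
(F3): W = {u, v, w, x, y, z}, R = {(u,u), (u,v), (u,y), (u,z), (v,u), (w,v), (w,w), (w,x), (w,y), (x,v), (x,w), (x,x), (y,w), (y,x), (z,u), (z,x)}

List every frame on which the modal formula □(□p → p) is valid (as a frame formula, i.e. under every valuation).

Frame correspondent (Sahlqvist): ∀x ∀y (Rxy → Ryy) — i.e. shift-reflexivity.
(F1): fails — Rba but not Raa.
(F2): fails — R32 but not R22.
(F3): fails — Ruv but not Rvv.

none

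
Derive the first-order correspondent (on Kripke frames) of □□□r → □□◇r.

∀x ∀z (xR²z → ∃w (xR³w ∧ zRw))

This is a Sahlqvist (Geach-type) schema ◇^0□^3r → □^2◇^1r.
Minimal-valuation argument: fix x; take any y with xR^0y and any z with xR^2z. Set V(r) to the set of worlds R-reachable from y in exactly 3 steps. Then □^3r holds at y, so the antecedent holds at x; validity forces ◇^1r at z, giving a w with zR^1w and yR^3w.
First-order correspondent: ∀x ∀z (xR²z → ∃w (xR³w ∧ zRw)).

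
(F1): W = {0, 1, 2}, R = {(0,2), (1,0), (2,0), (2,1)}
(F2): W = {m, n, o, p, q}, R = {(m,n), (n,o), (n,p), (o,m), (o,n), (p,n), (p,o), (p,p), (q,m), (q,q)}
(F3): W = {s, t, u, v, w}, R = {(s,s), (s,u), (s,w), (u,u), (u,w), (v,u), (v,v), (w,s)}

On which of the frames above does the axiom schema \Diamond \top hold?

(F1), (F2)

This is the axiom for seriality; its first-order frame correspondent is \forall x \exists y Rxy.
(F1): ✓.
(F2): ✓.
(F3): fails — world t has no successor.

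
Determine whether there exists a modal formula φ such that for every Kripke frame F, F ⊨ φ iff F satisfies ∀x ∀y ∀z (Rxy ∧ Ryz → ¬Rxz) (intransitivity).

Not definable by any modal formula

Modal frame validity is preserved under surjective bounded morphisms.
The 5-cycle (worlds w0,w1,w2,w3,w4 with w0→w1→w2→w3→w4→w0) is intransitive. Mapping every world to a single reflexive point • is a surjective bounded morphism; the reflexive point is not intransitive (R••∧R•• but R••).
So no modal formula (or set of formulas) defines exactly the intransitive frames.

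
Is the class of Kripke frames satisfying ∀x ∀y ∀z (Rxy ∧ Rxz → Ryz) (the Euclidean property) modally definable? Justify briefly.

This is a Sahlqvist condition; the 5 axiom ◇r → □◇r defines it.

Yes, by ◇r → □◇r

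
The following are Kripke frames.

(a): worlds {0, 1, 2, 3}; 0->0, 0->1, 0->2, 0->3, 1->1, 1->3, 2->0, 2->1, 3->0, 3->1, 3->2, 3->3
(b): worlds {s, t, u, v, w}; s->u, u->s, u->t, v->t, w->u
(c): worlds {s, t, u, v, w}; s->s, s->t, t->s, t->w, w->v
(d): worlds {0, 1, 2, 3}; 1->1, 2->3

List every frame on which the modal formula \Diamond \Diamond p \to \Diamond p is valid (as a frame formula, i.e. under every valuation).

The schema corresponds to transitivity: \forall x \forall y \forall z (Rxy \wedge Ryz \to Rxz).
(a): fails — R20 and R02 but not R22.
(b): fails — Rwu and Rut but not Rwt.
(c): fails — Rts and Rst but not Rtt.
(d): condition met.

(d)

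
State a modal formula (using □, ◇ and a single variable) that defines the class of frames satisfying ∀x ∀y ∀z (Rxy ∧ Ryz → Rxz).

□ψ → □□ψ

A defining formula is □ψ → □□ψ (the 4 axiom).
Suppose □ψ→□□ψ is valid. Take Rxy, Ryz and set V(ψ)={w : Rxw}. Then □ψ at x, so □□ψ at x, so □ψ at y, so ψ at z, i.e. Rxz.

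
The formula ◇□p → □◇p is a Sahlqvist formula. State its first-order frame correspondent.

This schema is the .2 axiom.
It corresponds to convergence: ∀x ∀y ∀z (Rxy ∧ Rxz → ∃w (Ryw ∧ Rzw)).

Convergence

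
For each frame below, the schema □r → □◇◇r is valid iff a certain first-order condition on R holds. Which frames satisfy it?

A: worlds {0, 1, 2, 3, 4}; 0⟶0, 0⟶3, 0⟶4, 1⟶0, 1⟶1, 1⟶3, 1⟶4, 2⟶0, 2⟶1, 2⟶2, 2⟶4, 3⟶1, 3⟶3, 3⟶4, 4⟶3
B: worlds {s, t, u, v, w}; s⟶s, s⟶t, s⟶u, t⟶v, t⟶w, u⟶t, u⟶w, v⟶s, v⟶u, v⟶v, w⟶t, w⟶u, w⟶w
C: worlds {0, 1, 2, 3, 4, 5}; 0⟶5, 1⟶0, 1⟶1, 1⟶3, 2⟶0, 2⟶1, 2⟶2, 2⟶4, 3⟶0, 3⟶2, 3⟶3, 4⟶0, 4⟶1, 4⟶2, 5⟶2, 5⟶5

A, B

The schema corresponds to a generalized confluence (Geach) condition: ∀x ∀z (xRz → ∃w (xRw ∧ zR²w)).
A: satisfies the condition.
B: satisfies the condition.
C: fails — 1R0 but no w with 1Rw and 0R²w.
Valid on: A, B.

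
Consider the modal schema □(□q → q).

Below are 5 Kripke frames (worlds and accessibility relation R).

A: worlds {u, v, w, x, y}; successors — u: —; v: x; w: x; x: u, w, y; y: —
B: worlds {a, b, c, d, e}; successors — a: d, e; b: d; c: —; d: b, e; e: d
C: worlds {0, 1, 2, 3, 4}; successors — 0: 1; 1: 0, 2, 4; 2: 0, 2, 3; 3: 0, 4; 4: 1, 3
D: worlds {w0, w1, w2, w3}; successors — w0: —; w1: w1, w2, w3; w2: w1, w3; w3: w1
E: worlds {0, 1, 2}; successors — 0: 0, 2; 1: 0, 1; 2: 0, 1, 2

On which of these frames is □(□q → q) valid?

This is the axiom for shift-reflexivity; its first-order frame correspondent is ∀x ∀y (Rxy → Ryy).
A: fails — Rxw but not Rww.
B: fails — Rae but not Ree.
C: fails — R10 but not R00.
D: fails — Rw1w2 but not Rw2w2.
E: condition met.
Valid on: E.

E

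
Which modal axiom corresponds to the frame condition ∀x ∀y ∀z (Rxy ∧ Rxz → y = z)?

◇q → □q

A defining formula is ◇q → □q (the CD axiom).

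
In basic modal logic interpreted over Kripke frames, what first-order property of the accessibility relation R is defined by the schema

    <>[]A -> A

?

This is frame-equivalent to A → □◇A (substitute ¬A for A and contrapose).
Suppose A→□◇A is valid. Take Rxy and set V(A)={x}. Then A at x, so □◇A at x, so ◇A at y, so some z with Ryz has A; z=x, i.e. Ryx.
Conversely, any frame satisfying forall x forall y (Rxy -> Ryx) validates the schema.
Frame condition: forall x forall y (Rxy -> Ryx).

symmetry: forall x forall y (Rxy -> Ryx)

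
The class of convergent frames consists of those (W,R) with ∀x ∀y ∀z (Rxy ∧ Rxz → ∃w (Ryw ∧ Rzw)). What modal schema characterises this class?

This is convergence; the standard corresponding axiom is .2: ◇□ψ → □◇ψ.
Suppose ◇□ψ→□◇ψ is valid. Take Rxy, Rxz and set V(ψ)={w : Ryw}. Then □ψ at y so ◇□ψ at x, so □◇ψ at x, so ◇ψ at z, giving w with Rzw and Ryw.

◇□ψ → □◇ψ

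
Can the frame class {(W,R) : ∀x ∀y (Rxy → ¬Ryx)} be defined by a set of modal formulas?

Any modally definable frame class is closed under surjective bounded morphisms.
The 5-cycle (worlds a,b,c,d,e with a→b→c→d→e→a) is asymmetric. Mapping every world to a single reflexive point • is a surjective bounded morphism, and the reflexive point is not asymmetric (R•• but asymmetry requires ¬R••).
Hence asymmetry is not modally definable.

No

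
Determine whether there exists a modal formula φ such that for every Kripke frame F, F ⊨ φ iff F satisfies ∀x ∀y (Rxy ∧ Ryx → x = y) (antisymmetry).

No — not modally definable

Modal frame validity is preserved under surjective bounded morphisms.
The 8-cycle (worlds w0,w1,w2,w3,w4,w5,w6,w7 with w0→w1→w2→w3→w4→w5→w6→w7→w0) is antisymmetric. Sending even-indexed worlds to a and odd-indexed worlds to b is a surjective bounded morphism onto the two-world frame with a↔b, which is not antisymmetric.
So the class is not modally definable.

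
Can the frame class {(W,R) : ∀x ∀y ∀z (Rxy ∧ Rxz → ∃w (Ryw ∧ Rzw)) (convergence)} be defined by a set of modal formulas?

Yes — defined by ◇□p → □◇p

This is a Sahlqvist condition; the .2 axiom ◇□p → □◇p defines it.
Suppose ◇□p→□◇p is valid. Take Rxy, Rxz and set V(p)={w : Ryw}. Then □p at y so ◇□p at x, so □◇p at x, so ◇p at z, giving w with Rzw and Ryw.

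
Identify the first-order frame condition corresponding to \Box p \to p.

reflexivity: \forall x Rxx

Suppose □p→p is valid. At any x set V(p)={w : Rxw}. Then □p holds at x, so p holds at x, i.e. Rxx.
Conversely, on a frame with reflexivity the schema holds at every world under every valuation.
So the correspondent is reflexivity.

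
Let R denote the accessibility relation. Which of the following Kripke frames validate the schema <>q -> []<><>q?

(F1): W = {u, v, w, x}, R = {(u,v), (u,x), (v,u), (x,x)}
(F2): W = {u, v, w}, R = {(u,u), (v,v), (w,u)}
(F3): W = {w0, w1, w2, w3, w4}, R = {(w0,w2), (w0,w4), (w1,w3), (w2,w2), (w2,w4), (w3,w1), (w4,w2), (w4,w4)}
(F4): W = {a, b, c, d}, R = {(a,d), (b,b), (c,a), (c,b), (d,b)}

The schema corresponds to a generalized confluence (Geach) condition: forall x forall y forall z ((xRy & xRz) -> exists w (y = w & z R^2 w)).
(F1): fails — uRv, uRx but no t with v=t and xR²t.
(F2): holds.
(F3): holds.
(F4): fails — aRd, aRd but no w with d=w and dR²w.
Valid on: (F2), (F3).

(F2), (F3)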